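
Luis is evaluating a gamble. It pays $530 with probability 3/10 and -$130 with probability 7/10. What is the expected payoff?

EV = 3/10 × 530 + 7/10 × (-130) = 159 − 91 = 68

$68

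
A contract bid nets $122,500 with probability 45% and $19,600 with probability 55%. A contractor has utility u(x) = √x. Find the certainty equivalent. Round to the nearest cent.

E[u] = 0.45·√122500 + 0.55·√19600 = 0.45·350 + 0.55·140 = 234.5
CE = (234.5)² = 54990.25

$54,990.25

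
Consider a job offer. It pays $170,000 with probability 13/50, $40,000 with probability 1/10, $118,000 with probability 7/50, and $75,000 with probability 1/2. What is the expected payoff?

EV = 13/50 × 170000 + 1/10 × 40000 + 7/50 × 118000 + 1/2 × 75000 = 44200 + 4000 + 16520 + 37500 = 102220

$102,220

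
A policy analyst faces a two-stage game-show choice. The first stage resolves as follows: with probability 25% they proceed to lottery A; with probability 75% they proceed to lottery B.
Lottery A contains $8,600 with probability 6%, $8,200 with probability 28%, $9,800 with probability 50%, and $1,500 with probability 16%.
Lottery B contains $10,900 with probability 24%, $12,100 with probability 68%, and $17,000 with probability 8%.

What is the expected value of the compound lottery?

EV(A) = 0.06 × 8600 + 0.28 × 8200 + 0.5 × 9800 + 0.16 × 1500 = 516 + 2296 + 4900 + 240 = 7952
EV(B) = 0.24 × 10900 + 0.68 × 12100 + 0.08 × 17000 = 2616 + 8228 + 1360 = 12204
Overall = 0.25 × 7952 + 0.75 × 12204 = 1988 + 9153 = 11141

$11,141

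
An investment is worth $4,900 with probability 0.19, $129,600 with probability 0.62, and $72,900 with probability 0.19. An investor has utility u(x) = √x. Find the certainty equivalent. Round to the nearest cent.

$82,828.84

E[u] = 0.19·√4900 + 0.62·√129600 + 0.19·√72900 = 0.19·70 + 0.62·360 + 0.19·270 = 287.8
CE = (287.8)² = 82828.84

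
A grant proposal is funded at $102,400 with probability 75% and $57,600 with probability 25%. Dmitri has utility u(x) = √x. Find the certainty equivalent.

E[u] = 0.75·√102400 + 0.25·√57600 = 0.75·320 + 0.25·240 = 300
CE = (300)² = 90000

$90,000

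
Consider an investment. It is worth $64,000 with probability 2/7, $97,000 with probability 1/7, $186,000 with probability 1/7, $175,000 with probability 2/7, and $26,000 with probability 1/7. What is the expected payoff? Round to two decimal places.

$112,428.57

EV = 2/7 × 64000 + 1/7 × 97000 + 1/7 × 186000 + 2/7 × 175000 + 1/7 × 26000 = 18285.7143 + 13857.1429 + 26571.4286 + 50000 + 3714.2857 = 112428.5714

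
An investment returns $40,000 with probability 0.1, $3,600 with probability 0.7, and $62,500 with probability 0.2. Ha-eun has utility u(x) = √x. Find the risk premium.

$6,476

E[u] = 0.1·√40000 + 0.7·√3600 + 0.2·√62500 = 0.1·200 + 0.7·60 + 0.2·250 = 112
CE = (112)² = 12544
Risk premium = EV − CE = 19020 − 12544 = 6476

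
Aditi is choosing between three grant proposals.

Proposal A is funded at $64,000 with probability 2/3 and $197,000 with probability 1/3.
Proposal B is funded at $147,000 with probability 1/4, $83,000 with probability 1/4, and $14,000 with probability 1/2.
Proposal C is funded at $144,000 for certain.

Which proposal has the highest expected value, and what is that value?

Proposal C ($144,000)

Proposal A = 2/3 × 64000 + 1/3 × 197000 = 42666.6667 + 65666.6667 = 108333.3333
Proposal B = 1/4 × 147000 + 1/4 × 83000 + 1/2 × 14000 = 36750 + 20750 + 7000 = 64500
Proposal C: 144000 (certain)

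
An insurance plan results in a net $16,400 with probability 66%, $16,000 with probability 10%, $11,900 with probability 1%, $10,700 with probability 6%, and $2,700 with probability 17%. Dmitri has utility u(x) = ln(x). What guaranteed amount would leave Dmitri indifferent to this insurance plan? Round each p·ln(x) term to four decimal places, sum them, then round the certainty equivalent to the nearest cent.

$11,695.97

E[u] = 0.66·ln(16400) + 0.1·ln(16000) + 0.01·ln(11900) + 0.06·ln(10700) + 0.17·ln(2700) = 6.4053 + 0.9680 + 0.0938 + 0.5567 + 1.3432 = 9.3670
CE = e^9.3670 ≈ 11695.97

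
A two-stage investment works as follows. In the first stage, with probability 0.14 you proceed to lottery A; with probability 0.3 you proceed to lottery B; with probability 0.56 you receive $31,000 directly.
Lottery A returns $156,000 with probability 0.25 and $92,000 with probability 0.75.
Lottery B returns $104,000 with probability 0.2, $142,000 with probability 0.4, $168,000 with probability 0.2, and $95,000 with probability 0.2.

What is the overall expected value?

$71,540

EV(A) = 0.25 × 156000 + 0.75 × 92000 = 39000 + 69000 = 108000
EV(B) = 0.2 × 104000 + 0.4 × 142000 + 0.2 × 168000 + 0.2 × 95000 = 20800 + 56800 + 33600 + 19000 = 130200
Branch C: 31000 (certain)
Overall = 0.14 × 108000 + 0.3 × 130200 + 0.56 × 31000 = 15120 + 39060 + 17360 = 71540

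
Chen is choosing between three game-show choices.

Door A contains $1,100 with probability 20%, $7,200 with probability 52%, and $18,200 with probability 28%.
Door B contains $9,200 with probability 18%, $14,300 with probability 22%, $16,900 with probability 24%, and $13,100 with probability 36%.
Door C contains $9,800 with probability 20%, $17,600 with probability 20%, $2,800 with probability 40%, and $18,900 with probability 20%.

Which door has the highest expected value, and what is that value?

Door A = 0.2 × 1100 + 0.52 × 7200 + 0.28 × 18200 = 220 + 3744 + 5096 = 9060
Door B = 0.18 × 9200 + 0.22 × 14300 + 0.24 × 16900 + 0.36 × 13100 = 1656 + 3146 + 4056 + 4716 = 13574
Door C = 0.2 × 9800 + 0.2 × 17600 + 0.4 × 2800 + 0.2 × 18900 = 1960 + 3520 + 1120 + 3780 = 10380

Door B ($13,574)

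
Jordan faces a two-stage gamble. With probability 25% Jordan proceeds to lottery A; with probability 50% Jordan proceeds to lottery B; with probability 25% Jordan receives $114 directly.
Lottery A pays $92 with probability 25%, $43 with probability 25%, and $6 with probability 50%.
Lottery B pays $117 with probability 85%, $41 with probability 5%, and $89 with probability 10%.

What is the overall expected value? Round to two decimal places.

EV(A) = 0.25 × 92 + 0.25 × 43 + 0.5 × 6 = 23 + 10.75 + 3 = 36.75
EV(B) = 0.85 × 117 + 0.05 × 41 + 0.1 × 89 = 99.45 + 2.05 + 8.9 = 110.4
Branch C: 114 (certain)
Overall = 0.25 × 36.75 + 0.5 × 110.4 + 0.25 × 114 = 9.1875 + 55.2 + 28.5 = 92.8875

$92.89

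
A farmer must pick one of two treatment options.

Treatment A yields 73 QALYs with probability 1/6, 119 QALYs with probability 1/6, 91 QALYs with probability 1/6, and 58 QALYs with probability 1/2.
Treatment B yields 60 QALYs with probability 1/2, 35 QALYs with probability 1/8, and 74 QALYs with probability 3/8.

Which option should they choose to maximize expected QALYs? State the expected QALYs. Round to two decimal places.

Treatment A (76.17 QALYs)

Treatment A = 1/6 × 73 + 1/6 × 119 + 1/6 × 91 + 1/2 × 58 = 12.1667 + 19.8333 + 15.1667 + 29 = 76.1667
Treatment B = 1/2 × 60 + 1/8 × 35 + 3/8 × 74 = 30 + 4.375 + 27.75 = 62.125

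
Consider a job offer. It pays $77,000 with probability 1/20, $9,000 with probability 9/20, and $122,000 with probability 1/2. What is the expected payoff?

EV = 1/20 × 77000 + 9/20 × 9000 + 1/2 × 122000 = 3850 + 4050 + 61000 = 68900

$68,900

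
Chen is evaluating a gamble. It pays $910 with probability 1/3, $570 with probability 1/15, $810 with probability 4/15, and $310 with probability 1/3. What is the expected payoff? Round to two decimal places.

EV = 1/3 × 910 + 1/15 × 570 + 4/15 × 810 + 1/3 × 310 = 303.3333 + 38 + 216 + 103.3333 = 660.6667

$660.67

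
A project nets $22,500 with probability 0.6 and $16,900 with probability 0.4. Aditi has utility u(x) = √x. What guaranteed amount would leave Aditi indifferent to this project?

$20,164

E[u] = 0.6·√22500 + 0.4·√16900 = 0.6·150 + 0.4·130 = 142
CE = (142)² = 20164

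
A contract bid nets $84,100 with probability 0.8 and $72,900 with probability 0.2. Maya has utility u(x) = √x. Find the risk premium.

$64

E[u] = 0.8·√84100 + 0.2·√72900 = 0.8·290 + 0.2·270 = 286
CE = (286)² = 81796
Risk premium = EV − CE = 81860 − 81796 = 64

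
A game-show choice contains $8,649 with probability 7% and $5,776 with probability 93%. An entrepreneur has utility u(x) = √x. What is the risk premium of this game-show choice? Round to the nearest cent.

E[u] = 0.07·√8649 + 0.93·√5776 = 0.07·93 + 0.93·76 = 77.19
CE = (77.19)² = 5958.2961
Risk premium = EV − CE = 5977.11 − 5958.2961 = 18.8139

$18.81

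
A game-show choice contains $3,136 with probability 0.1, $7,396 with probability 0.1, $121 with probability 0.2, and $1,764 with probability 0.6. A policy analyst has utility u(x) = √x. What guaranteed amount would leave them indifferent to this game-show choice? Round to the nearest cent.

E[u] = 0.1·√3136 + 0.1·√7396 + 0.2·√121 + 0.6·√1764 = 0.1·56 + 0.1·86 + 0.2·11 + 0.6·42 = 41.6
CE = (41.6)² = 1730.56

$1,730.56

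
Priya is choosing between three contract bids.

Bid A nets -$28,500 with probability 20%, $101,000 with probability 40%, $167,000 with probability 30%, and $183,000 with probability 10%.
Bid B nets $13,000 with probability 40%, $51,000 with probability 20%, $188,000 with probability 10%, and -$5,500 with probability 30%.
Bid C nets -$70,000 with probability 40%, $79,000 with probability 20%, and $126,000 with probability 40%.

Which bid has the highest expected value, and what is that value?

Bid A = 0.2 × (-28500) + 0.4 × 101000 + 0.3 × 167000 + 0.1 × 183000 = -5700 + 40400 + 50100 + 18300 = 103100
Bid B = 0.4 × 13000 + 0.2 × 51000 + 0.1 × 188000 + 0.3 × (-5500) = 5200 + 10200 + 18800 − 1650 = 32550
Bid C = 0.4 × (-70000) + 0.2 × 79000 + 0.4 × 126000 = -28000 + 15800 + 50400 = 38200

Bid A ($103,100)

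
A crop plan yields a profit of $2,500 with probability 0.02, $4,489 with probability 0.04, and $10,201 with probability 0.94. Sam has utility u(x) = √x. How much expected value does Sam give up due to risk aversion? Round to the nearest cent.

$92.60

E[u] = 0.02·√2500 + 0.04·√4489 + 0.94·√10201 = 0.02·50 + 0.04·67 + 0.94·101 = 98.62
CE = (98.62)² = 9725.9044
Risk premium = EV − CE = 9818.5 − 9725.9044 = 92.5956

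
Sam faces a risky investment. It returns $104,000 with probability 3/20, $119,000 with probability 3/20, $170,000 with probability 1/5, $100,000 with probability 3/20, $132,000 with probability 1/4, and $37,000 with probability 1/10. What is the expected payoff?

EV = 3/20 × 104000 + 3/20 × 119000 + 1/5 × 170000 + 3/20 × 100000 + 1/4 × 132000 + 1/10 × 37000 = 15600 + 17850 + 34000 + 15000 + 33000 + 3700 = 119150

$119,150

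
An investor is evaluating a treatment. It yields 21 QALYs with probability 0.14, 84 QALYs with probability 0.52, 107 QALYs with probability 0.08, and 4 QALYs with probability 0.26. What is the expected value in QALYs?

EV = 0.14 × 21 + 0.52 × 84 + 0.08 × 107 + 0.26 × 4 = 2.94 + 43.68 + 8.56 + 1.04 = 56.22

56.22 QALYs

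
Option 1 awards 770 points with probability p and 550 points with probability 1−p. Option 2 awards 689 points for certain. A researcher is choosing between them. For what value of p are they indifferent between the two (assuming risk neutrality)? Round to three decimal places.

p·770 + (1−p)·550 = 689
220p + 550 = 689
p = (689 − 550) / 220

p = 0.632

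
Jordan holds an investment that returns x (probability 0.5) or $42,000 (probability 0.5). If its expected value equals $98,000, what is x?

0.5·x + 0.5·42000 = 98000
0.5·x = 98000 − 21000 = 77000
x = 77000 / 0.5 = 154000

x = $154,000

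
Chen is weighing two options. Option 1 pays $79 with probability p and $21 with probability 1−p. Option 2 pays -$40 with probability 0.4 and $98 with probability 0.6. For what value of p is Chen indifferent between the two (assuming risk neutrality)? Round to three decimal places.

EV(Option 2) = 0.4 × (-40) + 0.6 × 98 = -16 + 58.8 = 42.8
p·79 + (1−p)·21 = 42.8
58p + 21 = 42.8
p = (42.8 − 21) / 58

p = 0.376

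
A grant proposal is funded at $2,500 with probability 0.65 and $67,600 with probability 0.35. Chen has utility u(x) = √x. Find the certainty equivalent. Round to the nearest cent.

$15,252.25

E[u] = 0.65·√2500 + 0.35·√67600 = 0.65·50 + 0.35·260 = 123.5
CE = (123.5)² = 15252.25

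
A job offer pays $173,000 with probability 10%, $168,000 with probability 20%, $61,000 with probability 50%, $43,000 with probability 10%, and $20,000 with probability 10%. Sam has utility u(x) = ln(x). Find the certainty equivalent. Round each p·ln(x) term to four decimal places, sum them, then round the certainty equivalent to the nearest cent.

$71,603.55

E[u] = 0.1·ln(173000) + 0.2·ln(168000) + 0.5·ln(61000) + 0.1·ln(43000) + 0.1·ln(20000) = 1.2061 + 2.4063 + 5.5093 + 1.0669 + 0.9903 = 11.1789
CE = e^11.1789 ≈ 71603.55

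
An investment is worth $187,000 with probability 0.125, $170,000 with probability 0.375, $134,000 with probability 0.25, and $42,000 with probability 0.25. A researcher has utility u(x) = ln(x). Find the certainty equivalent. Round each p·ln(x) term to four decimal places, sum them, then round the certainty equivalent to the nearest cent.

E[u] = 0.125·ln(187000) + 0.375·ln(170000) + 0.25·ln(134000) + 0.25·ln(42000) = 1.5174 + 4.5163 + 2.9514 + 2.6614 = 11.6465
CE = e^11.6465 ≈ 114290.64

$114,290.64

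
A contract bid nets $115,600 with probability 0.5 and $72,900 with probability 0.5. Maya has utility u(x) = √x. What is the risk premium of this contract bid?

$1,225

E[u] = 0.5·√115600 + 0.5·√72900 = 0.5·340 + 0.5·270 = 305
CE = (305)² = 93025
Risk premium = EV − CE = 94250 − 93025 = 1225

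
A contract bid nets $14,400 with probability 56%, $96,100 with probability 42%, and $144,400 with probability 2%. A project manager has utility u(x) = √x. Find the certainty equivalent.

$42,025

E[u] = 0.56·√14400 + 0.42·√96100 + 0.02·√144400 = 0.56·120 + 0.42·310 + 0.02·380 = 205
CE = (205)² = 42025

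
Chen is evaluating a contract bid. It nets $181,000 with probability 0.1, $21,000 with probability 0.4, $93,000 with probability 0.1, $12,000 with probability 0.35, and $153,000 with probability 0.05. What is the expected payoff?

$47,650

EV = 0.1 × 181000 + 0.4 × 21000 + 0.1 × 93000 + 0.35 × 12000 + 0.05 × 153000 = 18100 + 8400 + 9300 + 4200 + 7650 = 47650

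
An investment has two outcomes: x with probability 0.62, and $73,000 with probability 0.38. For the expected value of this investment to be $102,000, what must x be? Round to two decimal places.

0.62·x + 0.38·73000 = 102000
0.62·x = 102000 − 27740 = 74260
x = 74260 / 0.62 = 119774.1935

x = $119,774.19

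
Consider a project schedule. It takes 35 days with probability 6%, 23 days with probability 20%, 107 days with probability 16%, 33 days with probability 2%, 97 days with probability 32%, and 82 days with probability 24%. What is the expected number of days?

75.2 days

EV = 0.06 × 35 + 0.2 × 23 + 0.16 × 107 + 0.02 × 33 + 0.32 × 97 + 0.24 × 82 = 2.1 + 4.6 + 17.12 + 0.66 + 31.04 + 19.68 = 75.2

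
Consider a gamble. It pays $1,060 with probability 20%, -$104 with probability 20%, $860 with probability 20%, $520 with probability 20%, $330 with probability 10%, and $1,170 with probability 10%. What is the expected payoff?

EV = 0.2 × 1060 + 0.2 × (-104) + 0.2 × 860 + 0.2 × 520 + 0.1 × 330 + 0.1 × 1170 = 212 − 20.8 + 172 + 104 + 33 + 117 = 617.2

$617.20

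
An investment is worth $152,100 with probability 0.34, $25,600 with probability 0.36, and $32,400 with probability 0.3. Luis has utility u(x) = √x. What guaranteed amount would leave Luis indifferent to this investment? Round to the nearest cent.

$59,633.64

E[u] = 0.34·√152100 + 0.36·√25600 + 0.3·√32400 = 0.34·390 + 0.36·160 + 0.3·180 = 244.2
CE = (244.2)² = 59633.64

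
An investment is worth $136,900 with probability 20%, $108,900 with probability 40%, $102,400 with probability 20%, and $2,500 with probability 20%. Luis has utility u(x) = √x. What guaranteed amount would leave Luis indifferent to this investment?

E[u] = 0.2·√136900 + 0.4·√108900 + 0.2·√102400 + 0.2·√2500 = 0.2·370 + 0.4·330 + 0.2·320 + 0.2·50 = 280
CE = (280)² = 78400

$78,400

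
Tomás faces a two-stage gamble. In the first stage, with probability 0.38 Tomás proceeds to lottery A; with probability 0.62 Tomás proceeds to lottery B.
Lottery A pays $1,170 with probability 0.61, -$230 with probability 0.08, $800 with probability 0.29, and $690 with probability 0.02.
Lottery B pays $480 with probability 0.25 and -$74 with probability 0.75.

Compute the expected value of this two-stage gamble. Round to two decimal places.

EV(A) = 0.61 × 1170 + 0.08 × (-230) + 0.29 × 800 + 0.02 × 690 = 713.7 − 18.4 + 232 + 13.8 = 941.1
EV(B) = 0.25 × 480 + 0.75 × (-74) = 120 − 55.5 = 64.5
Overall = 0.38 × 941.1 + 0.62 × 64.5 = 357.618 + 39.99 = 397.608

$397.61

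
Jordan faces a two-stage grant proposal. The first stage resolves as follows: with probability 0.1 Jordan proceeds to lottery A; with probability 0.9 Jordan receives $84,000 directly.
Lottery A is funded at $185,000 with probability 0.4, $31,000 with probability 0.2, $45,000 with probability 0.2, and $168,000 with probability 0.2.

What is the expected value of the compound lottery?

$87,880

EV(A) = 0.4 × 185000 + 0.2 × 31000 + 0.2 × 45000 + 0.2 × 168000 = 74000 + 6200 + 9000 + 33600 = 122800
Branch B: 84000 (certain)
Overall = 0.1 × 122800 + 0.9 × 84000 = 12280 + 75600 = 87880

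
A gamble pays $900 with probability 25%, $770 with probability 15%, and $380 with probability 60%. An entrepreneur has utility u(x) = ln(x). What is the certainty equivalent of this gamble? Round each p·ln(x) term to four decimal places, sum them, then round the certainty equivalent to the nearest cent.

$524.11

E[u] = 0.25·ln(900) + 0.15·ln(770) + 0.6·ln(380) = 1.7006 + 0.9970 + 3.5641 = 6.2617
CE = e^6.2617 ≈ 524.11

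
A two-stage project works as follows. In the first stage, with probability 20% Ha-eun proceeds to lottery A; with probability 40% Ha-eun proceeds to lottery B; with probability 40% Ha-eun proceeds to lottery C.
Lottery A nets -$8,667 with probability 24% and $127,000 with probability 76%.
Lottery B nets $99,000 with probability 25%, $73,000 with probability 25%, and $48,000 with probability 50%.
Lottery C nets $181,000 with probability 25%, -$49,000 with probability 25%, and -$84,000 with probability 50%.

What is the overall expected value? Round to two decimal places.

EV(A) = 0.24 × (-8667) + 0.76 × 127000 = -2080.08 + 96520 = 94439.92
EV(B) = 0.25 × 99000 + 0.25 × 73000 + 0.5 × 48000 = 24750 + 18250 + 24000 = 67000
EV(C) = 0.25 × 181000 + 0.25 × (-49000) + 0.5 × (-84000) = 45250 − 12250 − 42000 = -9000
Overall = 0.2 × 94439.92 + 0.4 × 67000 + 0.4 × (-9000) = 18887.984 + 26800 − 3600 = 42087.984

$42,087.98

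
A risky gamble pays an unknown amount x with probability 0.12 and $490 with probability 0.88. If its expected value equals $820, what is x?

x = $3,240

0.12·x + 0.88·490 = 820
0.12·x = 820 − 431.2 = 388.8
x = 388.8 / 0.12 = 3240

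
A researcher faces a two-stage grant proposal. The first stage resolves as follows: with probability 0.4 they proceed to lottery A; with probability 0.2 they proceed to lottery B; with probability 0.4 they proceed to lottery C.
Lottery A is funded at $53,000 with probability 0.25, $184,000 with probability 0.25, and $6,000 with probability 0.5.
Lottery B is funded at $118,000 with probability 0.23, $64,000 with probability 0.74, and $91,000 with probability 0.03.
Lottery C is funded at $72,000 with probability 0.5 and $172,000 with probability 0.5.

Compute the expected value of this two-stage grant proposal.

$89,146

EV(A) = 0.25 × 53000 + 0.25 × 184000 + 0.5 × 6000 = 13250 + 46000 + 3000 = 62250
EV(B) = 0.23 × 118000 + 0.74 × 64000 + 0.03 × 91000 = 27140 + 47360 + 2730 = 77230
EV(C) = 0.5 × 72000 + 0.5 × 172000 = 36000 + 86000 = 122000
Overall = 0.4 × 62250 + 0.2 × 77230 + 0.4 × 122000 = 24900 + 15446 + 48800 = 89146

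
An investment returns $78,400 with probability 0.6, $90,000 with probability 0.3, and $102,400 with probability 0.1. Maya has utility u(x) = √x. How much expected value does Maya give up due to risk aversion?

E[u] = 0.6·√78400 + 0.3·√90000 + 0.1·√102400 = 0.6·280 + 0.3·300 + 0.1·320 = 290
CE = (290)² = 84100
Risk premium = EV − CE = 84280 − 84100 = 180

$180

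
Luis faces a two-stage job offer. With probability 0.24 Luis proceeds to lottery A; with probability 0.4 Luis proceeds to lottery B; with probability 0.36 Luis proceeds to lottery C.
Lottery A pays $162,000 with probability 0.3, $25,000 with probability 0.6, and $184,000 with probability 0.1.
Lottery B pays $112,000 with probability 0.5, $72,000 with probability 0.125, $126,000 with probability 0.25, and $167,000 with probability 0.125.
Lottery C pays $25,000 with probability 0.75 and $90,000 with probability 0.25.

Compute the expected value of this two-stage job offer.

EV(A) = 0.3 × 162000 + 0.6 × 25000 + 0.1 × 184000 = 48600 + 15000 + 18400 = 82000
EV(B) = 0.5 × 112000 + 0.125 × 72000 + 0.25 × 126000 + 0.125 × 167000 = 56000 + 9000 + 31500 + 20875 = 117375
EV(C) = 0.75 × 25000 + 0.25 × 90000 = 18750 + 22500 = 41250
Overall = 0.24 × 82000 + 0.4 × 117375 + 0.36 × 41250 = 19680 + 46950 + 14850 = 81480

$81,480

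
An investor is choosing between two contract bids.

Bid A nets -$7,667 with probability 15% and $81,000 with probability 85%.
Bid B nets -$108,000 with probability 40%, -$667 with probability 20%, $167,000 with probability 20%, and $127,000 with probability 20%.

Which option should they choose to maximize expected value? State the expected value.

Bid A ($67,699.95)

Bid A = 0.15 × (-7667) + 0.85 × 81000 = -1150.05 + 68850 = 67699.95
Bid B = 0.4 × (-108000) + 0.2 × (-667) + 0.2 × 167000 + 0.2 × 127000 = -43200 − 133.4 + 33400 + 25400 = 15466.6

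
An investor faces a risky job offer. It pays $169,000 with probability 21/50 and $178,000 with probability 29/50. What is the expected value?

$174,220

EV = 21/50 × 169000 + 29/50 × 178000 = 70980 + 103240 = 174220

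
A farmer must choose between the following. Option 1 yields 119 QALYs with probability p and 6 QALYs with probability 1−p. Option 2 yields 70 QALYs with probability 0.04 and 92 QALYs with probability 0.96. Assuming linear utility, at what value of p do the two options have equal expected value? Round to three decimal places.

p = 0.753

EV(Option 2) = 0.04 × 70 + 0.96 × 92 = 2.8 + 88.32 = 91.12
p·119 + (1−p)·6 = 91.12
113p + 6 = 91.12
p = (91.12 − 6) / 113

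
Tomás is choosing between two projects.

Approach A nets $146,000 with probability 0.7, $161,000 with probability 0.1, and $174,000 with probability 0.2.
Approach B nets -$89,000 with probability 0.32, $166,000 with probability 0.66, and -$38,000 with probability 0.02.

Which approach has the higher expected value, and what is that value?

Approach A ($153,100)

Approach A = 0.7 × 146000 + 0.1 × 161000 + 0.2 × 174000 = 102200 + 16100 + 34800 = 153100
Approach B = 0.32 × (-89000) + 0.66 × 166000 + 0.02 × (-38000) = -28480 + 109560 − 760 = 80320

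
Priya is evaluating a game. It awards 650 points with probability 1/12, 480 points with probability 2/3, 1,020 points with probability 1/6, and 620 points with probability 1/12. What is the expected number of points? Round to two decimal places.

595.83 points

EV = 1/12 × 650 + 2/3 × 480 + 1/6 × 1020 + 1/12 × 620 = 54.1667 + 320 + 170 + 51.6667 = 595.8333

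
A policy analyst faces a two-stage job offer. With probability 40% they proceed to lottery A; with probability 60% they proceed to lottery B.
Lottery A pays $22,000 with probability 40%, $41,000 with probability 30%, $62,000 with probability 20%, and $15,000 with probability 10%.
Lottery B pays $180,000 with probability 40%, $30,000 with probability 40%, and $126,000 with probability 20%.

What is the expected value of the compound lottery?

EV(A) = 0.4 × 22000 + 0.3 × 41000 + 0.2 × 62000 + 0.1 × 15000 = 8800 + 12300 + 12400 + 1500 = 35000
EV(B) = 0.4 × 180000 + 0.4 × 30000 + 0.2 × 126000 = 72000 + 12000 + 25200 = 109200
Overall = 0.4 × 35000 + 0.6 × 109200 = 14000 + 65520 = 79520

$79,520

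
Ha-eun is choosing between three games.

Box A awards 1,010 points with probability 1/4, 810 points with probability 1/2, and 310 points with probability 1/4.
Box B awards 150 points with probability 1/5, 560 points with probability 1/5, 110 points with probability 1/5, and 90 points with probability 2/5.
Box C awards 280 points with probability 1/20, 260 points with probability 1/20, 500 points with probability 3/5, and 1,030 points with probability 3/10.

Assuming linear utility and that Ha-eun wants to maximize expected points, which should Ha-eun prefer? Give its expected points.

Box A = 1/4 × 1010 + 1/2 × 810 + 1/4 × 310 = 252.5 + 405 + 77.5 = 735
Box B = 1/5 × 150 + 1/5 × 560 + 1/5 × 110 + 2/5 × 90 = 30 + 112 + 22 + 36 = 200
Box C = 1/20 × 280 + 1/20 × 260 + 3/5 × 500 + 3/10 × 1030 = 14 + 13 + 300 + 309 = 636

Box A (735 points)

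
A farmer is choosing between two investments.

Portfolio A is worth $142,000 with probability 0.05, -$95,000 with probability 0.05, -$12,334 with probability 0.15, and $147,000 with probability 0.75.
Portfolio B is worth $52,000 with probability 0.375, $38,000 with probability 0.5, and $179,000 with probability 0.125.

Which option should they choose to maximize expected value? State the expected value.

Portfolio A ($110,749.90)

Portfolio A = 0.05 × 142000 + 0.05 × (-95000) + 0.15 × (-12334) + 0.75 × 147000 = 7100 − 4750 − 1850.1 + 110250 = 110749.9
Portfolio B = 0.375 × 52000 + 0.5 × 38000 + 0.125 × 179000 = 19500 + 19000 + 22375 = 60875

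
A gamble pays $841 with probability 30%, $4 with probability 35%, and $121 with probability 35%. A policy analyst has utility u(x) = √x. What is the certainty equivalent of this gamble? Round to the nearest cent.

E[u] = 0.3·√841 + 0.35·√4 + 0.35·√121 = 0.3·29 + 0.35·2 + 0.35·11 = 13.25
CE = (13.25)² = 175.5625

$175.56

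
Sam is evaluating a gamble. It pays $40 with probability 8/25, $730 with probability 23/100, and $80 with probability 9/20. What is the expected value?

$216.70

EV = 8/25 × 40 + 23/100 × 730 + 9/20 × 80 = 12.8 + 167.9 + 36 = 216.7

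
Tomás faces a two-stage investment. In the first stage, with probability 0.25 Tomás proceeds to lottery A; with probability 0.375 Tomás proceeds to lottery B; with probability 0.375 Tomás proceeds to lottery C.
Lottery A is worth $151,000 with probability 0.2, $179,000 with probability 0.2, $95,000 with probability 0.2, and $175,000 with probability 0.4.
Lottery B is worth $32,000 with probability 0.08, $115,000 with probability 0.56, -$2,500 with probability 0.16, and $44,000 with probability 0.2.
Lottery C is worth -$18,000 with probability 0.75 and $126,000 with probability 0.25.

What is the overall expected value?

$73,760

EV(A) = 0.2 × 151000 + 0.2 × 179000 + 0.2 × 95000 + 0.4 × 175000 = 30200 + 35800 + 19000 + 70000 = 155000
EV(B) = 0.08 × 32000 + 0.56 × 115000 + 0.16 × (-2500) + 0.2 × 44000 = 2560 + 64400 − 400 + 8800 = 75360
EV(C) = 0.75 × (-18000) + 0.25 × 126000 = -13500 + 31500 = 18000
Overall = 0.25 × 155000 + 0.375 × 75360 + 0.375 × 18000 = 38750 + 28260 + 6750 = 73760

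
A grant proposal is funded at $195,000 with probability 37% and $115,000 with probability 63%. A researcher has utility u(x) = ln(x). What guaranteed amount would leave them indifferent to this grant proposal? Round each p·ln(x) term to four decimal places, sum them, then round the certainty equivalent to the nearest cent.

E[u] = 0.37·ln(195000) + 0.63·ln(115000) = 4.5069 + 7.3412 = 11.8481
CE = e^11.8481 ≈ 139818.44

$139,818.44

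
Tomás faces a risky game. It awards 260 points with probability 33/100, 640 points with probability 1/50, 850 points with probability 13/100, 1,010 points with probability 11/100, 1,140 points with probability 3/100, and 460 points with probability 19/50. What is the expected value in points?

529.2 points

EV = 33/100 × 260 + 1/50 × 640 + 13/100 × 850 + 11/100 × 1010 + 3/100 × 1140 + 19/50 × 460 = 85.8 + 12.8 + 110.5 + 111.1 + 34.2 + 174.8 = 529.2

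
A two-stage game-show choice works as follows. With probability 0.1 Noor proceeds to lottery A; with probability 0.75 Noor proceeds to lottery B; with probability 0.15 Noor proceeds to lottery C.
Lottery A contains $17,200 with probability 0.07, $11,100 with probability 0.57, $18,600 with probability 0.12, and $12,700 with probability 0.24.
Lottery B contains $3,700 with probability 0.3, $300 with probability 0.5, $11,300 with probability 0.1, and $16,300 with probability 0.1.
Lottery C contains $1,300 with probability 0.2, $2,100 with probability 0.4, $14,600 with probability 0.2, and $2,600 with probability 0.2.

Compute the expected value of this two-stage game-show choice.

$4,977.10

EV(A) = 0.07 × 17200 + 0.57 × 11100 + 0.12 × 18600 + 0.24 × 12700 = 1204 + 6327 + 2232 + 3048 = 12811
EV(B) = 0.3 × 3700 + 0.5 × 300 + 0.1 × 11300 + 0.1 × 16300 = 1110 + 150 + 1130 + 1630 = 4020
EV(C) = 0.2 × 1300 + 0.4 × 2100 + 0.2 × 14600 + 0.2 × 2600 = 260 + 840 + 2920 + 520 = 4540
Overall = 0.1 × 12811 + 0.75 × 4020 + 0.15 × 4540 = 1281.1 + 3015 + 681 = 4977.1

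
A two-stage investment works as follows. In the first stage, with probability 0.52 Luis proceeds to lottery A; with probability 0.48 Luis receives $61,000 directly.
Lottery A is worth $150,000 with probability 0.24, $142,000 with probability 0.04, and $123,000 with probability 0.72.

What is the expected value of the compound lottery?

$97,004.80

EV(A) = 0.24 × 150000 + 0.04 × 142000 + 0.72 × 123000 = 36000 + 5680 + 88560 = 130240
Branch B: 61000 (certain)
Overall = 0.52 × 130240 + 0.48 × 61000 = 67724.8 + 29280 = 97004.8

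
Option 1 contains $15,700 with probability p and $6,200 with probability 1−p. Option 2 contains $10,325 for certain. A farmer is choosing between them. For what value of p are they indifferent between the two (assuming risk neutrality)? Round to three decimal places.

p = 0.434

p·15700 + (1−p)·6200 = 10325
9500p + 6200 = 10325
p = (10325 − 6200) / 9500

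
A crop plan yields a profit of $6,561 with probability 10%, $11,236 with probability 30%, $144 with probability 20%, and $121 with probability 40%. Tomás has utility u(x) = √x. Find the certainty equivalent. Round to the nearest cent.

E[u] = 0.1·√6561 + 0.3·√11236 + 0.2·√144 + 0.4·√121 = 0.1·81 + 0.3·106 + 0.2·12 + 0.4·11 = 46.7
CE = (46.7)² = 2180.89

$2,180.89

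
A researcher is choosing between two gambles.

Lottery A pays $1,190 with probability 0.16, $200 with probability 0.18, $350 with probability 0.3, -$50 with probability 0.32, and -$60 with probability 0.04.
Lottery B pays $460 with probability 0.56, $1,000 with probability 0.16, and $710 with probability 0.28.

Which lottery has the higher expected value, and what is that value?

Lottery B ($616.40)

Lottery A = 0.16 × 1190 + 0.18 × 200 + 0.3 × 350 + 0.32 × (-50) + 0.04 × (-60) = 190.4 + 36 + 105 − 16 − 2.4 = 313
Lottery B = 0.56 × 460 + 0.16 × 1000 + 0.28 × 710 = 257.6 + 160 + 198.8 = 616.4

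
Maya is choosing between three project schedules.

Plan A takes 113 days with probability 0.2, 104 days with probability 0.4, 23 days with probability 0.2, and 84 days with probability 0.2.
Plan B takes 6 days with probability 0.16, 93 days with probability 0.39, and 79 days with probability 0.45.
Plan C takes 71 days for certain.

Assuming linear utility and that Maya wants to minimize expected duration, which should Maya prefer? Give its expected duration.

Plan C (71 days)

Plan A = 0.2 × 113 + 0.4 × 104 + 0.2 × 23 + 0.2 × 84 = 22.6 + 41.6 + 4.6 + 16.8 = 85.6
Plan B = 0.16 × 6 + 0.39 × 93 + 0.45 × 79 = 0.96 + 36.27 + 35.55 = 72.78
Plan C: 71 (certain)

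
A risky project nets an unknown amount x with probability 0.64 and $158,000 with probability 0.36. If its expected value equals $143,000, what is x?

x = $134,562.50

0.64·x + 0.36·158000 = 143000
0.64·x = 143000 − 56880 = 86120
x = 86120 / 0.64 = 134562.5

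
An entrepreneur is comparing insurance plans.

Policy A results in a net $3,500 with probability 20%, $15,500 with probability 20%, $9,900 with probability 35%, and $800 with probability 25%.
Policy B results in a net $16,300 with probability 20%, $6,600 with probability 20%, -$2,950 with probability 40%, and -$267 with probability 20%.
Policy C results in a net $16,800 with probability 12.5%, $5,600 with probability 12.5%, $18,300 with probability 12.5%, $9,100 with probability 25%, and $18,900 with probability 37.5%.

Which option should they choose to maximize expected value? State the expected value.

Policy C ($14,450)

Policy A = 0.2 × 3500 + 0.2 × 15500 + 0.35 × 9900 + 0.25 × 800 = 700 + 3100 + 3465 + 200 = 7465
Policy B = 0.2 × 16300 + 0.2 × 6600 + 0.4 × (-2950) + 0.2 × (-267) = 3260 + 1320 − 1180 − 53.4 = 3346.6
Policy C = 0.125 × 16800 + 0.125 × 5600 + 0.125 × 18300 + 0.25 × 9100 + 0.375 × 18900 = 2100 + 700 + 2287.5 + 2275 + 7087.5 = 14450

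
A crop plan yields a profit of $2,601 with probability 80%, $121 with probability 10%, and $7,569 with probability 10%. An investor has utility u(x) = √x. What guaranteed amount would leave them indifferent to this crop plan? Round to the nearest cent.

$2,560.36

E[u] = 0.8·√2601 + 0.1·√121 + 0.1·√7569 = 0.8·51 + 0.1·11 + 0.1·87 = 50.6
CE = (50.6)² = 2560.36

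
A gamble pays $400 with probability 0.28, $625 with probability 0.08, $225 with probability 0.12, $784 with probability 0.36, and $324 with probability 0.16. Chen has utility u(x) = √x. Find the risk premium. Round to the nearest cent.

E[u] = 0.28·√400 + 0.08·√625 + 0.12·√225 + 0.36·√784 + 0.16·√324 = 0.28·20 + 0.08·25 + 0.12·15 + 0.36·28 + 0.16·18 = 22.36
CE = (22.36)² = 499.9696
Risk premium = EV − CE = 523.08 − 499.9696 = 23.1104

$23.11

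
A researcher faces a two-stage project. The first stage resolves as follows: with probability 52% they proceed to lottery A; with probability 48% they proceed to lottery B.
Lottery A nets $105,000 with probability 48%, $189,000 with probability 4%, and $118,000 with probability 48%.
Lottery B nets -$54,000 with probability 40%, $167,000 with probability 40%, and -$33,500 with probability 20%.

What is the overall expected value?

EV(A) = 0.48 × 105000 + 0.04 × 189000 + 0.48 × 118000 = 50400 + 7560 + 56640 = 114600
EV(B) = 0.4 × (-54000) + 0.4 × 167000 + 0.2 × (-33500) = -21600 + 66800 − 6700 = 38500
Overall = 0.52 × 114600 + 0.48 × 38500 = 59592 + 18480 = 78072

$78,072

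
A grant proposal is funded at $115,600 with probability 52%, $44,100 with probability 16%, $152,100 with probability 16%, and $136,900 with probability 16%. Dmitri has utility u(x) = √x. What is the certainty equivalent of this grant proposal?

E[u] = 0.52·√115600 + 0.16·√44100 + 0.16·√152100 + 0.16·√136900 = 0.52·340 + 0.16·210 + 0.16·390 + 0.16·370 = 332
CE = (332)² = 110224

$110,224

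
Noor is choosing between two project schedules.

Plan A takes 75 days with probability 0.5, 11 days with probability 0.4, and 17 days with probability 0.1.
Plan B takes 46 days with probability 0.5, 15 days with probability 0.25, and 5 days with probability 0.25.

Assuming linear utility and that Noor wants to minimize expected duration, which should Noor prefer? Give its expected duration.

Plan A = 0.5 × 75 + 0.4 × 11 + 0.1 × 17 = 37.5 + 4.4 + 1.7 = 43.6
Plan B = 0.5 × 46 + 0.25 × 15 + 0.25 × 5 = 23 + 3.75 + 1.25 = 28

Plan B (28 days)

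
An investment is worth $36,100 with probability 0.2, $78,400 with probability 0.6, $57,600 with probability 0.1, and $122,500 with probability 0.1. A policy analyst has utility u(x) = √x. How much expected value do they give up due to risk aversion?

$2,045

E[u] = 0.2·√36100 + 0.6·√78400 + 0.1·√57600 + 0.1·√122500 = 0.2·190 + 0.6·280 + 0.1·240 + 0.1·350 = 265
CE = (265)² = 70225
Risk premium = EV − CE = 72270 − 70225 = 2045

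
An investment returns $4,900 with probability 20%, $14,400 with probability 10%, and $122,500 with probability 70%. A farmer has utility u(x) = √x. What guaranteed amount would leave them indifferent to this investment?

$73,441

E[u] = 0.2·√4900 + 0.1·√14400 + 0.7·√122500 = 0.2·70 + 0.1·120 + 0.7·350 = 271
CE = (271)² = 73441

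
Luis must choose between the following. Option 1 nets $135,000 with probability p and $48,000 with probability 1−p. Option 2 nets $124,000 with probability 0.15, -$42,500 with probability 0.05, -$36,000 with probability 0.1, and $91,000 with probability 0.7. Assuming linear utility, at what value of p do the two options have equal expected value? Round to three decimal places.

EV(Option 2) = 0.15 × 124000 + 0.05 × (-42500) + 0.1 × (-36000) + 0.7 × 91000 = 18600 − 2125 − 3600 + 63700 = 76575
p·135000 + (1−p)·48000 = 76575
87000p + 48000 = 76575
p = (76575 − 48000) / 87000

p = 0.328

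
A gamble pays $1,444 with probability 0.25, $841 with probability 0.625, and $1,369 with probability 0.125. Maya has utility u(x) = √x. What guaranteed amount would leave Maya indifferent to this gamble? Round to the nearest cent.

$1,040.06

E[u] = 0.25·√1444 + 0.625·√841 + 0.125·√1369 = 0.25·38 + 0.625·29 + 0.125·37 = 32.25
CE = (32.25)² = 1040.0625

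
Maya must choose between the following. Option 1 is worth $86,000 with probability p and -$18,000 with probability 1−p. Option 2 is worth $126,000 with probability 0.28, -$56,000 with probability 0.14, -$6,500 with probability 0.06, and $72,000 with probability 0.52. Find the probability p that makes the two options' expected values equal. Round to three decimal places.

EV(Option 2) = 0.28 × 126000 + 0.14 × (-56000) + 0.06 × (-6500) + 0.52 × 72000 = 35280 − 7840 − 390 + 37440 = 64490
p·86000 + (1−p)·(-18000) = 64490
104000p − 18000 = 64490
p = (64490 + 18000) / 104000

p = 0.793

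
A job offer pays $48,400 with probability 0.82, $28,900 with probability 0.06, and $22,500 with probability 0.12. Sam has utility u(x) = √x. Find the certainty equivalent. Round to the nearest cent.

$43,513.96

E[u] = 0.82·√48400 + 0.06·√28900 + 0.12·√22500 = 0.82·220 + 0.06·170 + 0.12·150 = 208.6
CE = (208.6)² = 43513.96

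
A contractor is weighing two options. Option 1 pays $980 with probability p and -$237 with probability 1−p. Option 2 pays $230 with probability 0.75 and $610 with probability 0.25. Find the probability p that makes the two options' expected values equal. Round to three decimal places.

EV(Option 2) = 0.75 × 230 + 0.25 × 610 = 172.5 + 152.5 = 325
p·980 + (1−p)·(-237) = 325
1217p − 237 = 325
p = (325 + 237) / 1217

p = 0.462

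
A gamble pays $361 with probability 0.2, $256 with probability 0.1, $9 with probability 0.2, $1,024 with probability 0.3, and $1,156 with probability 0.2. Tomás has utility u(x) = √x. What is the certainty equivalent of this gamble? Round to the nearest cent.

$501.76

E[u] = 0.2·√361 + 0.1·√256 + 0.2·√9 + 0.3·√1024 + 0.2·√1156 = 0.2·19 + 0.1·16 + 0.2·3 + 0.3·32 + 0.2·34 = 22.4
CE = (22.4)² = 501.76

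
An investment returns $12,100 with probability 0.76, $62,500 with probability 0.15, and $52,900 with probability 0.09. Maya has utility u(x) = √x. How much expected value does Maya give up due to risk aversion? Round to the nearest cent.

E[u] = 0.76·√12100 + 0.15·√62500 + 0.09·√52900 = 0.76·110 + 0.15·250 + 0.09·230 = 141.8
CE = (141.8)² = 20107.24
Risk premium = EV − CE = 23332 − 20107.24 = 3224.76

$3,224.76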